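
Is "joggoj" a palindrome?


Word: "joggoj"
Reversed: "joggoj"
Forward == Backward? joggoj == joggoj
Palindrome = Yes


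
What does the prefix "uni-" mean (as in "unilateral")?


Prefix: uni-
Example: unilateral = uni- + lateral
Meaning = one


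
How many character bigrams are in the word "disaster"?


Word: "disaster" (length 8)
Number of 2-grams = length - 2 + 1 = 8 - 2 + 1
= 7


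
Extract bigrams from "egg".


Word: "egg" (length 3)
Number of bigrams = 3 - 2 + 1 = 2
  Position 0: "eg"
  Position 1: "gg"
Bigrams = "eg", "gg"


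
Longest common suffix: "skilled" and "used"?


Word 1: "skilled"
Word 2: "used"
Comparing from end:
  Pos -1: 'd' == 'd'
  Pos -2: 'e' == 'e'
  Pos -3: 'l' != 's' (stop)
LCS = "ed" (length 2)


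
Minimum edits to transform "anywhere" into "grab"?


Word 1: "anywhere" (length 8)
Word 2: "grab" (length 4)
One optimal edit sequence (insert/delete/substitute each cost 1):
  1. delete 'a'  (+1)
  2. delete 'n'  (+1)
  3. delete 'y'  (+1)
  4. delete 'w'  (+1)
  5. substitute 'h' -> 'g'  (+1)
  6. substitute 'e' -> 'r'  (+1)
  7. substitute 'r' -> 'a'  (+1)
  8. substitute 'e' -> 'b'  (+1)
Total edit operations: 8
Edit distance = 8


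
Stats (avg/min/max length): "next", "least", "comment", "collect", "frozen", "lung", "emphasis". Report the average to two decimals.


Lengths: "next"=4, "least"=5, "comment"=7, "collect"=7, "frozen"=6, "lung"=4, "emphasis"=8
Sum = 41, Count = 7
Average = 41/7 = 5.86
= avg=5.86, min=4, max=8


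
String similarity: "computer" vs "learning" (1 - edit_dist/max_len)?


Word 1: "computer" (length 8)
Word 2: "learning" (length 8)
One optimal edit sequence:
  1. substitute 'c' -> 'l'  (+1)
  2. substitute 'o' -> 'e'  (+1)
  3. substitute 'm' -> 'a'  (+1)
  4. substitute 'p' -> 'r'  (+1)
  5. substitute 'u' -> 'n'  (+1)
  6. substitute 't' -> 'i'  (+1)
  7. substitute 'e' -> 'n'  (+1)
  8. substitute 'r' -> 'g'  (+1)
Edit distance = 8
Max length = max(8, 8) = 8
Similarity = 1 - 8/8
= 0.0000


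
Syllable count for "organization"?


Word: "organization"
Syllable breakdown: or / gan / i / za / tion
Counting: 5 parts
= 5 syllables


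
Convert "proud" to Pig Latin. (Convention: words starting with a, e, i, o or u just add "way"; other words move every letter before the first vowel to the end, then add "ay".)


Word: "proud"
Starts with consonant(s) → move to end, add 'ay'
Consonant cluster: "pr"
Pig Latin = "oudpray"


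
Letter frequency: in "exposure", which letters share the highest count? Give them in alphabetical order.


Word: "exposure"
Letter counts:
  'e': 2
  'o': 1
  'p': 1
  'r': 1
  's': 1
  'u': 1
  'x': 1
Maximum count = 2
Most frequent = 'e' (2 times each)


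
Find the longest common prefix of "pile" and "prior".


Word 1: "pile"
Word 2: "prior"
Comparing from start:
  Pos 0: 'p' == 'p'
  Pos 1: 'i' != 'r' (stop)
LCP = "p" (length 1)


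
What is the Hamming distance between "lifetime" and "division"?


Comparing character by character (same length = 8):
  Pos 0: 'l' vs 'd' !=
  Pos 1: 'i' vs 'i' =
  Pos 2: 'f' vs 'v' !=
  Pos 3: 'e' vs 'i' !=
  Pos 4: 't' vs 's' !=
  Pos 5: 'i' vs 'i' =
  Pos 6: 'm' vs 'o' !=
  Pos 7: 'e' vs 'n' !=
Hamming distance = 6


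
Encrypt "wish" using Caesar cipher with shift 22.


Word: "wish"
Shift: 22
Each letter → (letter + shift) mod 26:
  'w' (22) + 22 = 18 → 's'
  'i' (8) + 22 = 4 → 'e'
  's' (18) + 22 = 14 → 'o'
  'h' (7) + 22 = 3 → 'd'
Result = "seod"


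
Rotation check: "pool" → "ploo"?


Word: "pool", Candidate: "ploo"
Method: check if candidate is substring of word+word
"poolpool" contains "ploo"? No
Is rotation = No


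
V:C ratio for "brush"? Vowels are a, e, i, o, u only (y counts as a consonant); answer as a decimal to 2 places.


Word: "brush"
Vowels (a,e,i,o,u): 1
Consonants: 4
Ratio = 1/4
= 0.25


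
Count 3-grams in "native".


Word: "native" (length 6)
Number of 3-grams = length - 3 + 1 = 6 - 3 + 1
= 4


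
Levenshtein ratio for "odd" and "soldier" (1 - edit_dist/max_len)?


Word 1: "odd" (length 3)
Word 2: "soldier" (length 7)
One optimal edit sequence:
  1. insert 's'  (+1)
  2. keep 'o'
  3. insert 'l'  (+1)
  4. keep 'd'
  5. insert 'i'  (+1)
  6. insert 'e'  (+1)
  7. substitute 'd' -> 'r'  (+1)
Edit distance = 5
Max length = max(3, 7) = 7
Similarity = 1 - 5/7
= 0.2857


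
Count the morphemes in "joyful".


Word: "joyful"
Morphemes: joy / -ful
Each morpheme carries meaning
= 2 morphemes


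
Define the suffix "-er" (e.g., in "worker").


Suffix: -er
Example: worker (work + -er)
Meaning = one who / more


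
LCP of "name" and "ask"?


Word 1: "name"
Word 2: "ask"
Comparing from start:
  Pos 0: 'n' != 'a' (stop)
LCP = "" (length 0)


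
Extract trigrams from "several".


Word: "several" (length 7)
Number of trigrams = 7 - 3 + 1 = 5
  Position 0: "sev"
  Position 1: "eve"
  Position 2: "ver"
  Position 3: "era"
  Position 4: "ral"
Trigrams = "sev", "eve", "ver", "era", "ral"


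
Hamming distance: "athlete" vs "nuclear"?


Comparing character by character (same length = 7):
  Pos 0: 'a' vs 'n' !=
  Pos 1: 't' vs 'u' !=
  Pos 2: 'h' vs 'c' !=
  Pos 3: 'l' vs 'l' =
  Pos 4: 'e' vs 'e' =
  Pos 5: 't' vs 'a' !=
  Pos 6: 'e' vs 'r' !=
Hamming distance = 5


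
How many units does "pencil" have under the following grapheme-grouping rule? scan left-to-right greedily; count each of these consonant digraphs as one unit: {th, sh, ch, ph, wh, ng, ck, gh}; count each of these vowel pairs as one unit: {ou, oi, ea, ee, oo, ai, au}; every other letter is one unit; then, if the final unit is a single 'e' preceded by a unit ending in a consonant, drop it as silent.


Word: "pencil" (6 letters)
Left-to-right scan:
  1. 'p' (letter)
  2. 'e' (letter)
  3. 'n' (letter)
  4. 'c' (letter)
  5. 'i' (letter)
  6. 'l' (letter)
Units from scan: 6
Sound units = 6 units


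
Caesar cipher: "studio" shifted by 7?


Word: "studio"
Shift: 7
Each letter → (letter + shift) mod 26:
  's' (18) + 7 = 25 → 'z'
  't' (19) + 7 = 0 → 'a'
  'u' (20) + 7 = 1 → 'b'
  'd' (3) + 7 = 10 → 'k'
  'i' (8) + 7 = 15 → 'p'
  'o' (14) + 7 = 21 → 'v'
Result = "zabkpv"


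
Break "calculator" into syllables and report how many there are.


Word: "calculator"
Syllable breakdown: cal / cu / la / tor
Counting: 4 parts
= 4 syllables


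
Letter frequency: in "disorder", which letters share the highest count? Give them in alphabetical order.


Word: "disorder"
Letter counts:
  'd': 2
  'e': 1
  'i': 1
  'o': 1
  'r': 2
  's': 1
Maximum count = 2
Most frequent = 'd', 'r' (2 times each)


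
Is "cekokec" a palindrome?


Word: "cekokec"
Reversed: "cekokec"
Forward == Backward? cekokec == cekokec
Palindrome = Yes


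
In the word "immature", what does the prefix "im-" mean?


Prefix: im-
As in: immature -> im- + mature
Meaning = not / into


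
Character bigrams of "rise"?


Word: "rise" (length 4)
Number of bigrams = 4 - 2 + 1 = 3
  Position 0: "ri"
  Position 1: "is"
  Position 2: "se"
Bigrams = "ri", "is", "se"


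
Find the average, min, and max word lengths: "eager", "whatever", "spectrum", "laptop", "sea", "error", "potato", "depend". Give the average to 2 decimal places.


Lengths: "eager"=5, "whatever"=8, "spectrum"=8, "laptop"=6, "sea"=3, "error"=5, "potato"=6, "depend"=6
Sum = 47, Count = 8
Average = 47/8 = 5.88
= avg=5.88, min=3, max=8


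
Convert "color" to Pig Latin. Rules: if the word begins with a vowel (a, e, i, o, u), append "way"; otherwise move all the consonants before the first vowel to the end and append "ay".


Word: "color"
Starts with consonant(s) → move to end, add 'ay'
Consonant cluster: "c"
Pig Latin = "olorcay"


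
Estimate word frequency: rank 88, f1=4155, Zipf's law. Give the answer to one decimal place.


Zipf's law: f(r) = f(1) / r
f(1) = 4155
f(88) = 4155 / 88
= 47.2 occurrences


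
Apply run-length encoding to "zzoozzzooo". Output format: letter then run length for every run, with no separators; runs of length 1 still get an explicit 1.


String: "zzoozzzooo"
Scanning for consecutive runs:
  'z' x 2
  'o' x 2
  'z' x 3
  'o' x 3
RLE = "z2o2z3o3"


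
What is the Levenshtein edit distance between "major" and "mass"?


Word 1: "major" (length 5)
Word 2: "mass" (length 4)
One optimal edit sequence (insert/delete/substitute each cost 1):
  1. keep 'm'
  2. keep 'a'
  3. delete 'j'  (+1)
  4. substitute 'o' -> 's'  (+1)
  5. substitute 'r' -> 's'  (+1)
Total edit operations: 3
Edit distance = 3


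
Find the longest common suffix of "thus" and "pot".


Word 1: "thus"
Word 2: "pot"
Comparing from end:
  Pos -1: 's' != 't' (stop)
LCS = "" (length 0)


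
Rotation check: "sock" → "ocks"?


Word: "sock", Candidate: "ocks"
Method: check if candidate is substring of word+word
"socksock" contains "ocks"? Yes
Is rotation = Yes


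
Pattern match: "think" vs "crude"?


Pattern of "think": [0, 1, 2, 3, 4]
Pattern of "crude": [0, 1, 2, 3, 4]
Patterns match
Same pattern = Yes


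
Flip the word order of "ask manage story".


Original: "ask manage story"
Words (1..n): ask | manage | story
Reversed (n..1): story | manage | ask
Result = "story manage ask"


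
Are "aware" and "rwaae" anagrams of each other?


Word 1: "aware" → sorted: aaerw
Word 2: "rwaae" → sorted: aaerw
Same letters? aaerw == aaerw
Anagram = Yes


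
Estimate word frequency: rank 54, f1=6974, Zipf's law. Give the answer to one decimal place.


Zipf's law: f(r) = f(1) / r
f(1) = 6974
f(54) = 6974 / 54
= 129.1 occurrences


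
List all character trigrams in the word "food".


Word: "food" (length 4)
Number of trigrams = 4 - 3 + 1 = 2
  Position 0: "foo"
  Position 1: "ood"
Trigrams = "foo", "ood"


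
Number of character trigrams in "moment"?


Word: "moment" (length 6)
Number of 3-grams = length - 3 + 1 = 6 - 3 + 1
= 4


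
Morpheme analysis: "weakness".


Word: "weakness"
Morphemes: weak / -ness
Each morpheme carries meaning
= 2 morphemes


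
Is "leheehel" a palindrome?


Word: "leheehel"
Reversed: "leheehel"
Forward == Backward? leheehel == leheehel
Palindrome = Yes


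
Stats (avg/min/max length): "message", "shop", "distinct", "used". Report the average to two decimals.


Lengths: "message"=7, "shop"=4, "distinct"=8, "used"=4
Sum = 23, Count = 4
Average = 23/4 = 5.75
= avg=5.75, min=4, max=8


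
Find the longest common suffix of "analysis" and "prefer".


Word 1: "analysis"
Word 2: "prefer"
Comparing from end:
  Pos -1: 's' != 'r' (stop)
LCS = "" (length 0)


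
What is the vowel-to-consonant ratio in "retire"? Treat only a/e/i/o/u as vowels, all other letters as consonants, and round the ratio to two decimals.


Word: "retire"
Vowels (a,e,i,o,u): 3
Consonants: 3
Ratio = 3/3
= 1.00


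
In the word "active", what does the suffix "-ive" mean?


Suffix: -ive
Example: active = act + -ive
Meaning = tending to


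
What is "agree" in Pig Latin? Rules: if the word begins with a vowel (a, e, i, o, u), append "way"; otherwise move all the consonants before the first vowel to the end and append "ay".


Word: "agree"
Starts with vowel → add 'way'
Pig Latin = "agreeway"


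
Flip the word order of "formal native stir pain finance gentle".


Original: "formal native stir pain finance gentle"
Words (1..n): formal | native | stir | pain | finance | gentle
Reversed (n..1): gentle | finance | pain | stir | native | formal
Result = "gentle finance pain stir native formal"


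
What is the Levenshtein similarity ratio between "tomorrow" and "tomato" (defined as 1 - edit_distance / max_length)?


Word 1: "tomorrow" (length 8)
Word 2: "tomato" (length 6)
One optimal edit sequence:
  1. keep 't'
  2. keep 'o'
  3. keep 'm'
  4. delete 'o'  (+1)
  5. substitute 'r' -> 'a'  (+1)
  6. substitute 'r' -> 't'  (+1)
  7. keep 'o'
  8. delete 'w'  (+1)
Edit distance = 4
Max length = max(8, 6) = 8
Similarity = 1 - 4/8
= 0.5000


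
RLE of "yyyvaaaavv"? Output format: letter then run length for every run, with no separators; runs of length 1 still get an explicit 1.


String: "yyyvaaaavv"
Scanning for consecutive runs:
  'y' x 3
  'v' x 1
  'a' x 4
  'v' x 2
RLE = "y3v1a4v2"


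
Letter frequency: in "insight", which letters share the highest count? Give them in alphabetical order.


Word: "insight"
Letter counts:
  'g': 1
  'h': 1
  'i': 2
  'n': 1
  's': 1
  't': 1
Maximum count = 2
Most frequent = 'i' (2 times each)


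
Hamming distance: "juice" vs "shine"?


Comparing character by character (same length = 5):
  Pos 0: 'j' vs 's' !=
  Pos 1: 'u' vs 'h' !=
  Pos 2: 'i' vs 'i' =
  Pos 3: 'c' vs 'n' !=
  Pos 4: 'e' vs 'e' =
Hamming distance = 3


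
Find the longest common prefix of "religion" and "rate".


Word 1: "religion"
Word 2: "rate"
Comparing from start:
  Pos 0: 'r' == 'r'
  Pos 1: 'e' != 'a' (stop)
LCP = "r" (length 1)


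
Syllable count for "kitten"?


Word: "kitten"
Syllable breakdown: kit · ten
Counting: 2 parts
= 2 syllables


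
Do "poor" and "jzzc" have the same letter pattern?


Pattern of "poor": [0, 1, 1, 2]
Pattern of "jzzc": [0, 1, 1, 2]
Patterns match
Same pattern = Yes


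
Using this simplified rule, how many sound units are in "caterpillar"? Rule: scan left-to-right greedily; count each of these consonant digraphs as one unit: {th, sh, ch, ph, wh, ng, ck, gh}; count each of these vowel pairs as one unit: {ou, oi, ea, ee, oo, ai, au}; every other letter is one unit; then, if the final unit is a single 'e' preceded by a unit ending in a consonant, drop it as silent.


Word: "caterpillar" (11 letters)
Left-to-right scan:
  1. 'c' (letter)
  2. 'a' (letter)
  3. 't' (letter)
  4. 'e' (letter)
  5. 'r' (letter)
  6. 'p' (letter)
  7. 'i' (letter)
  8. 'l' (letter)
  9. 'l' (letter)
  10. 'a' (letter)
  11. 'r' (letter)
Units from scan: 11
Sound units = 11 units


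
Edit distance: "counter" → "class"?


Word 1: "counter" (length 7)
Word 2: "class" (length 5)
One optimal edit sequence (insert/delete/substitute each cost 1):
  1. keep 'c'
  2. delete 'o'  (+1)
  3. delete 'u'  (+1)
  4. substitute 'n' -> 'l'  (+1)
  5. substitute 't' -> 'a'  (+1)
  6. substitute 'e' -> 's'  (+1)
  7. substitute 'r' -> 's'  (+1)
Total edit operations: 6
Edit distance = 6


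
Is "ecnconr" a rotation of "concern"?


Word: "concern", Candidate: "ecnconr"
Method: check if candidate is substring of word+word
"concernconcern" contains "ecnconr"? No
Is rotation = No


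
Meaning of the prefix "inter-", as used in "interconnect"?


Prefix: inter-
As in: interconnect -> inter- + connect
Meaning = between


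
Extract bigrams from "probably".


Word: "probably" (length 8)
Number of bigrams = 8 - 2 + 1 = 7
  Position 0: "pr"
  Position 1: "ro"
  Position 2: "ob"
  Position 3: "ba"
  Position 4: "ab"
  Position 5: "bl"
  Position 6: "ly"
Bigrams = "pr", "ro", "ob", "ba", "ab", "bl", "ly"


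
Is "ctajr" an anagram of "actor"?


Word 1: "actor" → sorted: acort
Word 2: "ctajr" → sorted: acjrt
Same letters? acort != acjrt
Anagram = No


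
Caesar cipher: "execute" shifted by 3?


Word: "execute"
Shift: 3
Each letter → (letter + shift) mod 26:
  'e' (4) + 3 = 7 → 'h'
  'x' (23) + 3 = 0 → 'a'
  'e' (4) + 3 = 7 → 'h'
  'c' (2) + 3 = 5 → 'f'
  'u' (20) + 3 = 23 → 'x'
  't' (19) + 3 = 22 → 'w'
  'e' (4) + 3 = 7 → 'h'
Result = "hahfxwh"


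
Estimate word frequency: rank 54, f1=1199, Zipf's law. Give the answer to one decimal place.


Zipf's law: f(r) = f(1) / r
f(1) = 1199
f(54) = 1199 / 54
= 22.2 occurrences


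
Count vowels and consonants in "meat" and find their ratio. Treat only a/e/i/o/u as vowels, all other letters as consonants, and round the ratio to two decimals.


Word: "meat"
Vowels (a,e,i,o,u): 2
Consonants: 2
Ratio = 2/2
= 1.00


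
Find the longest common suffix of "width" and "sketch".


Word 1: "width"
Word 2: "sketch"
Comparing from end:
  Pos -1: 'h' == 'h'
  Pos -2: 't' != 'c' (stop)
LCS = "h" (length 1)


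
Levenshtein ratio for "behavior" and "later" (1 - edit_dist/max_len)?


Word 1: "behavior" (length 8)
Word 2: "later" (length 5)
One optimal edit sequence:
  1. delete 'b'  (+1)
  2. delete 'e'  (+1)
  3. substitute 'h' -> 'l'  (+1)
  4. keep 'a'
  5. delete 'v'  (+1)
  6. substitute 'i' -> 't'  (+1)
  7. substitute 'o' -> 'e'  (+1)
  8. keep 'r'
Edit distance = 6
Max length = max(8, 5) = 8
Similarity = 1 - 6/8
= 0.2500


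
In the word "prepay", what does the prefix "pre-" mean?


Prefix: pre-
Example: prepay = pre- + pay
Meaning = before


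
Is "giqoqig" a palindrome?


Word: "giqoqig"
Reversed: "giqoqig"
Forward == Backward? giqoqig == giqoqig
Palindrome = Yes


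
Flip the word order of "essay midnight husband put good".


Original: "essay midnight husband put good"
Words (1..n): essay | midnight | husband | put | good
Reversed (n..1): good | put | husband | midnight | essay
Result = "good put husband midnight essay"


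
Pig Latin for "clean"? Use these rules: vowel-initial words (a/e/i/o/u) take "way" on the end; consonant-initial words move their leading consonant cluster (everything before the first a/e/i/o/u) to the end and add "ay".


Word: "clean"
Starts with consonant(s) → move to end, add 'ay'
Consonant cluster: "cl"
Pig Latin = "eanclay"


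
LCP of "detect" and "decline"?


Word 1: "detect"
Word 2: "decline"
Comparing from start:
  Pos 0: 'd' == 'd'
  Pos 1: 'e' == 'e'
  Pos 2: 't' != 'c' (stop)
LCP = "de" (length 2)


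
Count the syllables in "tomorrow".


Word: "tomorrow"
Syllable breakdown: to | mor | row
Counting: 3 parts
= 3 syllables


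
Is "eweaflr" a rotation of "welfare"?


Word: "welfare", Candidate: "eweaflr"
Method: check if candidate is substring of word+word
"welfarewelfare" contains "eweaflr"? No
Is rotation = No


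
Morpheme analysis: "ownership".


Word: "ownership"
Morphemes: own | -er | -ship
Each morpheme carries meaning
= 3 morphemes


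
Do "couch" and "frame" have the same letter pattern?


Pattern of "couch": [0, 1, 2, 0, 3]
Pattern of "frame": [0, 1, 2, 3, 4]
Patterns do not match
Same pattern = No


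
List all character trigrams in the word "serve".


Word: "serve" (length 5)
Number of trigrams = 5 - 3 + 1 = 3
  Position 0: "ser"
  Position 1: "erv"
  Position 2: "rve"
Trigrams = "ser", "erv", "rve"


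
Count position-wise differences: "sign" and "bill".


Comparing character by character (same length = 4):
  Pos 0: 's' vs 'b' !=
  Pos 1: 'i' vs 'i' =
  Pos 2: 'g' vs 'l' !=
  Pos 3: 'n' vs 'l' !=
Hamming distance = 3


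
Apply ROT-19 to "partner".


Word: "partner"
Shift: 19
Each letter → (letter + shift) mod 26:
  'p' (15) + 19 = 8 → 'i'
  'a' (0) + 19 = 19 → 't'
  'r' (17) + 19 = 10 → 'k'
  't' (19) + 19 = 12 → 'm'
  'n' (13) + 19 = 6 → 'g'
  'e' (4) + 19 = 23 → 'x'
  'r' (17) + 19 = 10 → 'k'
Result = "itkmgxk"


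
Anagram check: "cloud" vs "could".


Word 1: "cloud" → sorted: cdlou
Word 2: "could" → sorted: cdlou
Same letters? cdlou == cdlou
Anagram = Yes


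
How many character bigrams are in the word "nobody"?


Word: "nobody" (length 6)
Number of 2-grams = length - 2 + 1 = 6 - 2 + 1
= 5


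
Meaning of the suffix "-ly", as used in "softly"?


Suffix: -ly
Example: softly (soft + -ly)
Meaning = in a manner


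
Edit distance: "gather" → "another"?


Word 1: "gather" (length 6)
Word 2: "another" (length 7)
One optimal edit sequence (insert/delete/substitute each cost 1):
  1. insert 'a'  (+1)
  2. substitute 'g' -> 'n'  (+1)
  3. substitute 'a' -> 'o'  (+1)
  4. keep 't'
  5. keep 'h'
  6. keep 'e'
  7. keep 'r'
Total edit operations: 3
Edit distance = 3


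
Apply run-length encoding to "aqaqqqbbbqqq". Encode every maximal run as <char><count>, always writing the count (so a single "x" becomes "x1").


String: "aqaqqqbbbqqq"
Scanning for consecutive runs:
  'a' x 1
  'q' x 1
  'a' x 1
  'q' x 3
  'b' x 3
  'q' x 3
RLE = "a1q1a1q3b3q3"


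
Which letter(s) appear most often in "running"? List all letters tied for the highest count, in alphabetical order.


Word: "running"
Letter counts:
  'g': 1
  'i': 1
  'n': 3
  'r': 1
  'u': 1
Maximum count = 3
Most frequent = 'n' (3 times each)


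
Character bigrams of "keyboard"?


Word: "keyboard" (length 8)
Number of bigrams = 8 - 2 + 1 = 7
  Position 0: "ke"
  Position 1: "ey"
  Position 2: "yb"
  Position 3: "bo"
  Position 4: "oa"
  Position 5: "ar"
  Position 6: "rd"
Bigrams = "ke", "ey", "yb", "bo", "oa", "ar", "rd"


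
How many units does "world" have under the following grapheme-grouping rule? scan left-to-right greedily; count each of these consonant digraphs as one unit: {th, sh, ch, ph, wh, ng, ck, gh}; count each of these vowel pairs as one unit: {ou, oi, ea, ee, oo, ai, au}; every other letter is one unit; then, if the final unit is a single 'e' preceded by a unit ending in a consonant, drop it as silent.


Word: "world" (5 letters)
Left-to-right scan:
  [1] 'w' (letter)
  [2] 'o' (letter)
  [3] 'r' (letter)
  [4] 'l' (letter)
  [5] 'd' (letter)
Units from scan: 5
Sound units = 5 units


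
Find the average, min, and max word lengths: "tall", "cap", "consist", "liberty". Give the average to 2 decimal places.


Lengths: "tall"=4, "cap"=3, "consist"=7, "liberty"=7
Sum = 21, Count = 4
Average = 21/4 = 5.25
= avg=5.25, min=3, max=7


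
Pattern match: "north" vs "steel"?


Pattern of "north": [0, 1, 2, 3, 4]
Pattern of "steel": [0, 1, 2, 2, 3]
Patterns do not match
Same pattern = No


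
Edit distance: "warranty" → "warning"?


Word 1: "warranty" (length 8)
Word 2: "warning" (length 7)
One optimal edit sequence (insert/delete/substitute each cost 1):
  1. keep 'w'
  2. keep 'a'
  3. keep 'r'
  4. substitute 'r' -> 'n'  (+1)
  5. substitute 'a' -> 'i'  (+1)
  6. keep 'n'
  7. delete 't'  (+1)
  8. substitute 'y' -> 'g'  (+1)
Total edit operations: 4
Edit distance = 4


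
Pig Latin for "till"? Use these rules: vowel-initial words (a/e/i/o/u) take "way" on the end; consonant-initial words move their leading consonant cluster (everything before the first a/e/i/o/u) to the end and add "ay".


Word: "till"
Starts with consonant(s) → move to end, add 'ay'
Consonant cluster: "t"
Pig Latin = "illtay"


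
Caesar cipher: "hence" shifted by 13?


Word: "hence"
Shift: 13
Each letter → (letter + shift) mod 26:
  'h' (7) + 13 = 20 → 'u'
  'e' (4) + 13 = 17 → 'r'
  'n' (13) + 13 = 0 → 'a'
  'c' (2) + 13 = 15 → 'p'
  'e' (4) + 13 = 17 → 'r'
Result = "urapr"


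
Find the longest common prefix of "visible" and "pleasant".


Word 1: "visible"
Word 2: "pleasant"
Comparing from start:
  Pos 0: 'v' != 'p' (stop)
LCP = "" (length 0)


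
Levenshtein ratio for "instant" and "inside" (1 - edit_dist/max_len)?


Word 1: "instant" (length 7)
Word 2: "inside" (length 6)
One optimal edit sequence:
  1. keep 'i'
  2. keep 'n'
  3. keep 's'
  4. delete 't'  (+1)
  5. substitute 'a' -> 'i'  (+1)
  6. substitute 'n' -> 'd'  (+1)
  7. substitute 't' -> 'e'  (+1)
Edit distance = 4
Max length = max(7, 6) = 7
Similarity = 1 - 4/7
= 0.4286


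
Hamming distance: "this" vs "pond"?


Comparing character by character (same length = 4):
  Pos 0: 't' vs 'p' !=
  Pos 1: 'h' vs 'o' !=
  Pos 2: 'i' vs 'n' !=
  Pos 3: 's' vs 'd' !=
Hamming distance = 4


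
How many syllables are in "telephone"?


Word: "telephone"
Syllable breakdown: tel-e-phone
Counting: 3 parts
= 3 syllables


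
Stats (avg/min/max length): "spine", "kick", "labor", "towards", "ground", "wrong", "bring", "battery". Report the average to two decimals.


Lengths: "spine"=5, "kick"=4, "labor"=5, "towards"=7, "ground"=6, "wrong"=5, "bring"=5, "battery"=7
Sum = 44, Count = 8
Average = 44/8 = 5.50
= avg=5.50, min=4, max=7


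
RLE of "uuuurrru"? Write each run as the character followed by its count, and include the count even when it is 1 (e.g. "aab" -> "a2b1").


String: "uuuurrru"
Scanning for consecutive runs:
  'u' x 4
  'r' x 3
  'u' x 1
RLE = "u4r3u1"


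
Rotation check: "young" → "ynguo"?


Word: "young", Candidate: "ynguo"
Method: check if candidate is substring of word+word
"youngyoung" contains "ynguo"? No
Is rotation = No


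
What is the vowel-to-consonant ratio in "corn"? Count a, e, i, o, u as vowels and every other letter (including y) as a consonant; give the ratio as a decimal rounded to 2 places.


Word: "corn"
Vowels (a,e,i,o,u): 1
Consonants: 3
Ratio = 1/3
= 0.33


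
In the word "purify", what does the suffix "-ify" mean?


Suffix: -ify
Example: purify = pure + -ify, with a spelling change
Meaning = to make


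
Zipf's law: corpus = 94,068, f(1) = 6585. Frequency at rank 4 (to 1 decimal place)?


Zipf's law: f(r) = f(1) / r
f(1) = 6585
f(4) = 6585 / 4
= 1646.3 occurrences


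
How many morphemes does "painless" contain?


Word: "painless"
Morphemes: pain + -less
Each morpheme carries meaning
= 2 morphemes


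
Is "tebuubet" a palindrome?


Word: "tebuubet"
Reversed: "tebuubet"
Forward == Backward? tebuubet == tebuubet
Palindrome = Yes


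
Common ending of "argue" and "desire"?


Word 1: "argue"
Word 2: "desire"
Comparing from end:
  Pos -1: 'e' == 'e'
  Pos -2: 'u' != 'r' (stop)
LCS = "e" (length 1)


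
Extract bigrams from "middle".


Word: "middle" (length 6)
Number of bigrams = 6 - 2 + 1 = 5
  Position 0: "mi"
  Position 1: "id"
  Position 2: "dd"
  Position 3: "dl"
  Position 4: "le"
Bigrams = "mi", "id", "dd", "dl", "le"


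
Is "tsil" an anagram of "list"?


Word 1: "list" → sorted: ilst
Word 2: "tsil" → sorted: ilst
Same letters? ilst == ilst
Anagram = Yes


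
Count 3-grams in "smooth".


Word: "smooth" (length 6)
Number of 3-grams = length - 3 + 1 = 6 - 3 + 1
= 4


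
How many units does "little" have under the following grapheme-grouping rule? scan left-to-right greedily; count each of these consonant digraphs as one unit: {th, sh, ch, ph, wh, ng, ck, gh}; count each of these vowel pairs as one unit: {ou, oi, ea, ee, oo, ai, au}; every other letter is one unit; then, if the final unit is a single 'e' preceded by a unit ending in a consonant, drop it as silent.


Word: "little" (6 letters)
Left-to-right scan:
  (1) 'l' (letter)
  (2) 'i' (letter)
  (3) 't' (letter)
  (4) 't' (letter)
  (5) 'l' (letter)
  (6) 'e' (letter)
Units from scan: 6
Final unit is 'e' after a consonant -> drop as silent (-1)
Sound units = 5 units


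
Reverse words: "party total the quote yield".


Original: "party total the quote yield"
Words (1..n): party | total | the | quote | yield
Reversed (n..1): yield | quote | the | total | party
Result = "yield quote the total party"


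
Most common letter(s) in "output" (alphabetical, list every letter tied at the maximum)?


Word: "output"
Letter counts:
  'o': 1
  'p': 1
  't': 2
  'u': 2
Maximum count = 2
Most frequent = 't', 'u' (2 times each)


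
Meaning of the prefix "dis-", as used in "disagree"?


Prefix: dis-
Example: disagree = dis- + agree
Meaning = not / opposite


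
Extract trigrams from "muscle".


Word: "muscle" (length 6)
Number of trigrams = 6 - 3 + 1 = 4
  Position 0: "mus"
  Position 1: "usc"
  Position 2: "scl"
  Position 3: "cle"
Trigrams = "mus", "usc", "scl", "cle"


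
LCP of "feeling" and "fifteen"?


Word 1: "feeling"
Word 2: "fifteen"
Comparing from start:
  Pos 0: 'f' == 'f'
  Pos 1: 'e' != 'i' (stop)
LCP = "f" (length 1)


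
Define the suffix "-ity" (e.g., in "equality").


Suffix: -ity
Example: equality (equal + -ity)
Meaning = quality of


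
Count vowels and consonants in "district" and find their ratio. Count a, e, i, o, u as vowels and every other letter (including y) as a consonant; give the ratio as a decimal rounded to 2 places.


Word: "district"
Vowels (a,e,i,o,u): 2
Consonants: 6
Ratio = 2/6
= 0.33


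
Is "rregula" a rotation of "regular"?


Word: "regular", Candidate: "rregula"
Method: check if candidate is substring of word+word
"regularregular" contains "rregula"? Yes
Is rotation = Yes


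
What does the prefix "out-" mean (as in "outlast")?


Prefix: out-
As in: outlast -> out- + last
Meaning = surpass


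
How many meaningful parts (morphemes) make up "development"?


Word: "development"
Morphemes: develop / -ment
Each morpheme carries meaning
= 2 morphemes


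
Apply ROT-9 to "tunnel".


Word: "tunnel"
Shift: 9
Each letter → (letter + shift) mod 26:
  't' (19) + 9 = 2 → 'c'
  'u' (20) + 9 = 3 → 'd'
  'n' (13) + 9 = 22 → 'w'
  'n' (13) + 9 = 22 → 'w'
  'e' (4) + 9 = 13 → 'n'
  'l' (11) + 9 = 20 → 'u'
Result = "cdwwnu"


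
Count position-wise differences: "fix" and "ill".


Comparing character by character (same length = 3):
  Pos 0: 'f' vs 'i' !=
  Pos 1: 'i' vs 'l' !=
  Pos 2: 'x' vs 'l' !=
Hamming distance = 3


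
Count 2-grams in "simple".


Word: "simple" (length 6)
Number of 2-grams = length - 2 + 1 = 6 - 2 + 1
= 5


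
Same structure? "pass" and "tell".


Pattern of "pass": [0, 1, 2, 2]
Pattern of "tell": [0, 1, 2, 2]
Patterns match
Same pattern = Yes


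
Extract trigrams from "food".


Word: "food" (length 4)
Number of trigrams = 4 - 3 + 1 = 2
  Position 0: "foo"
  Position 1: "ood"
Trigrams = "foo", "ood"


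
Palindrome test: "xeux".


Word: "xeux"
Reversed: "xuex"
Forward == Backward? xeux != xuex
Palindrome = No


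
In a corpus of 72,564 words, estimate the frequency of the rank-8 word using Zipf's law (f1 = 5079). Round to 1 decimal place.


Zipf's law: f(r) = f(1) / r
f(1) = 5079
f(8) = 5079 / 8
= 634.9 occurrences


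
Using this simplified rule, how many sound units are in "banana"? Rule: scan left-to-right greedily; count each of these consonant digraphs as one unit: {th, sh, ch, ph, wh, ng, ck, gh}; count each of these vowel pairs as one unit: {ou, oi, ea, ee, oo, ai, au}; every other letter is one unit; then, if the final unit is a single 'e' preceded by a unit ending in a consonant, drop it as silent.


Word: "banana" (6 letters)
Left-to-right scan:
  1. 'b' (letter)
  2. 'a' (letter)
  3. 'n' (letter)
  4. 'a' (letter)
  5. 'n' (letter)
  6. 'a' (letter)
Units from scan: 6
Sound units = 6 units


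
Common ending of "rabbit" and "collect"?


Word 1: "rabbit"
Word 2: "collect"
Comparing from end:
  Pos -1: 't' == 't'
  Pos -2: 'i' != 'c' (stop)
LCS = "t" (length 1)


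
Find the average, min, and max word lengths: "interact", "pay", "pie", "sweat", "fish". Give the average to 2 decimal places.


Lengths: "interact"=8, "pay"=3, "pie"=3, "sweat"=5, "fish"=4
Sum = 23, Count = 5
Average = 23/5 = 4.60
= avg=4.60, min=3, max=8


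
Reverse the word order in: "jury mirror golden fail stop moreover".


Original: "jury mirror golden fail stop moreover"
Words (1..n): jury | mirror | golden | fail | stop | moreover
Reversed (n..1): moreover | stop | fail | golden | mirror | jury
Result = "moreover stop fail golden mirror jury"


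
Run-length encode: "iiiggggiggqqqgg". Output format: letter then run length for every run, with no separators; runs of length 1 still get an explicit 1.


String: "iiiggggiggqqqgg"
Scanning for consecutive runs:
  'i' x 3
  'g' x 4
  'i' x 1
  'g' x 2
  'q' x 3
  'g' x 2
RLE = "i3g4i1g2q3g2"


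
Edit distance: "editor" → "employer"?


Word 1: "editor" (length 6)
Word 2: "employer" (length 8)
One optimal edit sequence (insert/delete/substitute each cost 1):
  1. keep 'e'
  2. substitute 'd' -> 'm'  (+1)
  3. substitute 'i' -> 'p'  (+1)
  4. substitute 't' -> 'l'  (+1)
  5. keep 'o'
  6. insert 'y'  (+1)
  7. insert 'e'  (+1)
  8. keep 'r'
Total edit operations: 5
Edit distance = 5


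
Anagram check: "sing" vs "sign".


Word 1: "sing" → sorted: gins
Word 2: "sign" → sorted: gins
Same letters? gins == gins
Anagram = Yes


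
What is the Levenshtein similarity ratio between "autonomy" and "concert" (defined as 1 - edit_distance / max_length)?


Word 1: "autonomy" (length 8)
Word 2: "concert" (length 7)
One optimal edit sequence:
  1. delete 'a'  (+1)
  2. delete 'u'  (+1)
  3. substitute 't' -> 'c'  (+1)
  4. keep 'o'
  5. keep 'n'
  6. insert 'c'  (+1)
  7. substitute 'o' -> 'e'  (+1)
  8. substitute 'm' -> 'r'  (+1)
  9. substitute 'y' -> 't'  (+1)
Edit distance = 7
Max length = max(8, 7) = 8
Similarity = 1 - 7/8
= 0.1250


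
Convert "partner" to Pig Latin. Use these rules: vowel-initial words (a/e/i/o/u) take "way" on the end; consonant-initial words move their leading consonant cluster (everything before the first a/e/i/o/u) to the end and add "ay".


Word: "partner"
Starts with consonant(s) → move to end, add 'ay'
Consonant cluster: "p"
Pig Latin = "artnerpay"


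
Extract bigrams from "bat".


Word: "bat" (length 3)
Number of bigrams = 3 - 2 + 1 = 2
  Position 0: "ba"
  Position 1: "at"
Bigrams = "ba", "at"


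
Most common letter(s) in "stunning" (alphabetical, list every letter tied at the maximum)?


Word: "stunning"
Letter counts:
  'g': 1
  'i': 1
  'n': 3
  's': 1
  't': 1
  'u': 1
Maximum count = 3
Most frequent = 'n' (3 times each)


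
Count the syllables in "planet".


Word: "planet"
Syllable breakdown: plan / et
Counting: 2 parts
= 2 syllables


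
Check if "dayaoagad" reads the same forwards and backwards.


Word: "dayaoagad"
Reversed: "dagaoayad"
Forward == Backward? dayaoagad != dagaoayad
Palindrome = No


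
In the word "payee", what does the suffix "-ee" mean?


Suffix: -ee
As in: payee -> pay + -ee
Meaning = one who receives


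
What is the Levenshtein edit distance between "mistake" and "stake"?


Word 1: "mistake" (length 7)
Word 2: "stake" (length 5)
One optimal edit sequence (insert/delete/substitute each cost 1):
  1. delete 'm'  (+1)
  2. delete 'i'  (+1)
  3. keep 's'
  4. keep 't'
  5. keep 'a'
  6. keep 'k'
  7. keep 'e'
Total edit operations: 2
Edit distance = 2


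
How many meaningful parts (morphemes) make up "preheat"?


Word: "preheat"
Morphemes: pre- | heat
Each morpheme carries meaning
= 2 morphemes


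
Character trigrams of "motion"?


Word: "motion" (length 6)
Number of trigrams = 6 - 3 + 1 = 4
  Position 0: "mot"
  Position 1: "oti"
  Position 2: "tio"
  Position 3: "ion"
Trigrams = "mot", "oti", "tio", "ion"


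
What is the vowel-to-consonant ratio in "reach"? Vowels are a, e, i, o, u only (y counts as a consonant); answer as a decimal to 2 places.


Word: "reach"
Vowels (a,e,i,o,u): 2
Consonants: 3
Ratio = 2/3
= 0.67


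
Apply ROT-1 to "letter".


Word: "letter"
Shift: 1
Each letter → (letter + shift) mod 26:
  'l' (11) + 1 = 12 → 'm'
  'e' (4) + 1 = 5 → 'f'
  't' (19) + 1 = 20 → 'u'
  't' (19) + 1 = 20 → 'u'
  'e' (4) + 1 = 5 → 'f'
  'r' (17) + 1 = 18 → 's'
Result = "mfuufs"


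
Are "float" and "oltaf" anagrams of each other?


Word 1: "float" → sorted: aflot
Word 2: "oltaf" → sorted: aflot
Same letters? aflot == aflot
Anagram = Yes


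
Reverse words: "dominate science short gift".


Original: "dominate science short gift"
Words (1..n): dominate | science | short | gift
Reversed (n..1): gift | short | science | dominate
Result = "gift short science dominate"


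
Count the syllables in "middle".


Word: "middle"
Syllable breakdown: mid | dle
Counting: 2 parts
= 2 syllables


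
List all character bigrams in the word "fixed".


Word: "fixed" (length 5)
Number of bigrams = 5 - 2 + 1 = 4
  Position 0: "fi"
  Position 1: "ix"
  Position 2: "xe"
  Position 3: "ed"
Bigrams = "fi", "ix", "xe", "ed"


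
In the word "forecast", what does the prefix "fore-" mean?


Prefix: fore-
Example: forecast = fore- + cast
Meaning = before


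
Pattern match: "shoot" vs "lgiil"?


Pattern of "shoot": [0, 1, 2, 2, 3]
Pattern of "lgiil": [0, 1, 2, 2, 0]
Patterns do not match
Same pattern = No


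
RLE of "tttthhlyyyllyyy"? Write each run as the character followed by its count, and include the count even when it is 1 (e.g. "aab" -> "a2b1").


String: "tttthhlyyyllyyy"
Scanning for consecutive runs:
  't' x 4
  'h' x 2
  'l' x 1
  'y' x 3
  'l' x 2
  'y' x 3
RLE = "t4h2l1y3l2y3"


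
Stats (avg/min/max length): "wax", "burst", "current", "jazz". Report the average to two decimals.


Lengths: "wax"=3, "burst"=5, "current"=7, "jazz"=4
Sum = 19, Count = 4
Average = 19/4 = 4.75
= avg=4.75, min=3, max=7


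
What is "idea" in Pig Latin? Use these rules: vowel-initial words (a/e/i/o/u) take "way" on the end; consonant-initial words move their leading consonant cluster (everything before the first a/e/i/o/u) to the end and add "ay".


Word: "idea"
Starts with vowel → add 'way'
Pig Latin = "ideaway"


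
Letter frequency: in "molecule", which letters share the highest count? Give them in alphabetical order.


Word: "molecule"
Letter counts:
  'c': 1
  'e': 2
  'l': 2
  'm': 1
  'o': 1
  'u': 1
Maximum count = 2
Most frequent = 'e', 'l' (2 times each)


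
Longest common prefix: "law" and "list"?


Word 1: "law"
Word 2: "list"
Comparing from start:
  Pos 0: 'l' == 'l'
  Pos 1: 'a' != 'i' (stop)
LCP = "l" (length 1)


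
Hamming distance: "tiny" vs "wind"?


Comparing character by character (same length = 4):
  Pos 0: 't' vs 'w' !=
  Pos 1: 'i' vs 'i' =
  Pos 2: 'n' vs 'n' =
  Pos 3: 'y' vs 'd' !=
Hamming distance = 2


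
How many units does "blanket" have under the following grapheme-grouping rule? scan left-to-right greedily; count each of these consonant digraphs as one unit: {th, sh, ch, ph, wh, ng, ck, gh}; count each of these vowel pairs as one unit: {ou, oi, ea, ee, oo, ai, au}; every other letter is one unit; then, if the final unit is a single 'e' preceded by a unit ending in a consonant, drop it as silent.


Word: "blanket" (7 letters)
Left-to-right scan:
  1. 'b' (letter)
  2. 'l' (letter)
  3. 'a' (letter)
  4. 'n' (letter)
  5. 'k' (letter)
  6. 'e' (letter)
  7. 't' (letter)
Units from scan: 7
Sound units = 7 units


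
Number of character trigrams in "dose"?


Word: "dose" (length 4)
Number of 3-grams = length - 3 + 1 = 4 - 3 + 1
= 2


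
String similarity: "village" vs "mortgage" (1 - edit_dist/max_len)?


Word 1: "village" (length 7)
Word 2: "mortgage" (length 8)
One optimal edit sequence:
  1. insert 'm'  (+1)
  2. substitute 'v' -> 'o'  (+1)
  3. substitute 'i' -> 'r'  (+1)
  4. substitute 'l' -> 't'  (+1)
  5. substitute 'l' -> 'g'  (+1)
  6. keep 'a'
  7. keep 'g'
  8. keep 'e'
Edit distance = 5
Max length = max(7, 8) = 8
Similarity = 1 - 5/8
= 0.3750


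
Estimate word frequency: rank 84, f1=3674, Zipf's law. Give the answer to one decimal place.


Zipf's law: f(r) = f(1) / r
f(1) = 3674
f(84) = 3674 / 84
= 43.7 occurrences


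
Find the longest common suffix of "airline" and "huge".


Word 1: "airline"
Word 2: "huge"
Comparing from end:
  Pos -1: 'e' == 'e'
  Pos -2: 'n' != 'g' (stop)
LCS = "e" (length 1)


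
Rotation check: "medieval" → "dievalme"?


Word: "medieval", Candidate: "dievalme"
Method: check if candidate is substring of word+word
"medievalmedieval" contains "dievalme"? Yes
Is rotation = Yes


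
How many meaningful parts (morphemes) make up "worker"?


Word: "worker"
Morphemes: work | -er
Each morpheme carries meaning
= 2 morphemes


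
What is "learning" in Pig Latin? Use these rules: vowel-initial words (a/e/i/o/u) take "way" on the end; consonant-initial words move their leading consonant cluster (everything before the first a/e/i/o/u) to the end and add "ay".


Word: "learning"
Starts with consonant(s) → move to end, add 'ay'
Consonant cluster: "l"
Pig Latin = "earninglay"


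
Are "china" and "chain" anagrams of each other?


Word 1: "china" → sorted: achin
Word 2: "chain" → sorted: achin
Same letters? achin == achin
Anagram = Yes
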